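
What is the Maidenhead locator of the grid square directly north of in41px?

Latitude subsquare x = 23; +1 → 24, wraps to 0 = a, carry into square.
Latitude square 1; +1 → 2.
The longitude characters are unchanged.

IN42pa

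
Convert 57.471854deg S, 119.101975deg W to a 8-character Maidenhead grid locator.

DD02km76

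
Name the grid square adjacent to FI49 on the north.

Latitude square 9; +1 → 10, wraps to 0, carry into field.
Latitude field I = 8; +1 → 9 = J.
The longitude characters are unchanged.

FJ40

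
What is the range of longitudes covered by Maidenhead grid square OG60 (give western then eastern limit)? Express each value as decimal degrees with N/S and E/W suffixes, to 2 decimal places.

Field O=14, G=6: +14·20° lon, +6·10° lat → SW at lon 100°, lat -30°.
Square 6, 0: +6·2° lon, +0·1° lat → SW at lon 112°, lat -30°.
Cell spans 2° lon × 1° lat.
west 112.00° E, east 114.00° E.

112.00° E, 114.00° E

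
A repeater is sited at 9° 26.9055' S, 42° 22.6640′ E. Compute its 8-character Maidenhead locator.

LI10en52

Shift to the Maidenhead origin (180°W, 90°S): lon 222.37773, lat 80.55157.
Field: 222.37773/20 → 11 → L, 80.55157/10 → 8 → I; chars LI.
Square: 2.37773/2 → 1, 0.55157/1 → 0; chars 10.
Subsquare: 0.37773/0.0833333 → 4 → e, 0.55157/0.0416667 → 13 → n; chars en.
Extended square: 0.04440/0.00833333 → 5, 0.00991/0.00416667 → 2; chars 52.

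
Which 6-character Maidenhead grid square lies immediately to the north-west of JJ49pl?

JJ49om

Longitude subsquare p = 15; −1 → 14 = o.
Latitude subsquare l = 11; +1 → 12 = m.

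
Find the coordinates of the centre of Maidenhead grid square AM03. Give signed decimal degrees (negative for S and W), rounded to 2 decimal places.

Field A=0, M=12: +0·20° lon, +12·10° lat → SW at lon -180°, lat 30°.
Square 0, 3: +0·2° lon, +3·1° lat → SW at lon -180°, lat 33°.
Cell spans 2° lon × 1° lat. Centre is SW corner plus half of each.
latitude 33.50, longitude -179.00.

33.50, -179.00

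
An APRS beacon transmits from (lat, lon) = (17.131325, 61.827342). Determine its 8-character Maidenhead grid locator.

Shift to the Maidenhead origin (180°W, 90°S): lon 241.82734, lat 107.13133.
Field (20°×10°, letters A–R): lon ⌊241.82734/20⌋ = 12 → M; lat ⌊107.13133/10⌋ = 10 → K.
Square (2°×1°, digits 0–9): lon ⌊1.82734/2⌋ = 0; lat ⌊7.13133/1⌋ = 7.
Subsquare (5′×2.5′, letters a–x): lon ⌊1.82734/0.0833333⌋ = 21 → v; lat ⌊0.13133/0.0416667⌋ = 3 → d.
Extended square (30″×15″, digits 0–9): lon ⌊0.07734/0.00833333⌋ = 9; lat ⌊0.00633/0.00416667⌋ = 1.

MK07vd91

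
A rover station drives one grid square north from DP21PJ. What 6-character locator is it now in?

DP21pk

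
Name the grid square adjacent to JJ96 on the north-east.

Longitude square 9; +1 → 10, wraps to 0, carry into field.
Longitude field J = 9; +1 → 10 = K.
Latitude square 6; +1 → 7.

KJ07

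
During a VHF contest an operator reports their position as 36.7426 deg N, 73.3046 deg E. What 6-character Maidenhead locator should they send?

Add 180° to longitude and 90° to latitude: 253.3046, 126.7426.
Field (20°×10°, letters A–R): 253.3046/20 → 12 → M, 126.7426/10 → 12 → M; chars MM.
Square (2°×1°, digits 0–9): 13.3046/2 → 6, 6.7426/1 → 6; chars 66.
Subsquare (5′×2.5′, letters a–x): 1.3046/0.0833333 → 15 → p, 0.7426/0.0416667 → 17 → r; chars pr.

MM66pr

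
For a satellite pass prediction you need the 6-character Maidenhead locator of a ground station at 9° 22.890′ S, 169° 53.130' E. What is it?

Add 180° to longitude and 90° to latitude: 349.8855, 80.6185.
Field: lon ⌊349.8855/20⌋ = 17 → R; lat ⌊80.6185/10⌋ = 8 → I.
Square: lon ⌊9.8855/2⌋ = 4; lat ⌊0.6185/1⌋ = 0.
Subsquare: lon ⌊1.8855/0.0833333⌋ = 22 → w; lat ⌊0.6185/0.0416667⌋ = 14 → o.

RI40wo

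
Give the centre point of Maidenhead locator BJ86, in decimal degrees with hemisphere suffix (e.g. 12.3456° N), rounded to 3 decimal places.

Field B=1, J=9: +1·20° lon, +9·10° lat → SW at lon -160°, lat 0°.
Square 8, 6: +8·2° lon, +6·1° lat → SW at lon -144°, lat 6°.
Cell spans 2° lon × 1° lat. Centre is SW corner plus half of each.
latitude 6.500° N, longitude 143.000° W.

6.500° N, 143.000° W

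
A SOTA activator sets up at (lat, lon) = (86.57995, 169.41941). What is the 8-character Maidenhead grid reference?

RR46rn09

Shift to the Maidenhead origin (180°W, 90°S): lon 349.41941, lat 176.57995.
Field: lon ⌊349.41941/20⌋ = 17 → R; lat ⌊176.57995/10⌋ = 17 → R.
Square: lon ⌊9.41941/2⌋ = 4; lat ⌊6.57995/1⌋ = 6.
Subsquare: lon ⌊1.41941/0.0833333⌋ = 17 → r; lat ⌊0.57995/0.0416667⌋ = 13 → n.
Extended square: lon ⌊0.00274/0.00833333⌋ = 0; lat ⌊0.03828/0.00416667⌋ = 9.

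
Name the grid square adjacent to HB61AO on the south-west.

HB51xn

Longitude subsquare a = 0; −1 → -1, wraps to 23 = x, carry into square.
Longitude square 6; −1 → 5.
Latitude subsquare o = 14; −1 → 13 = n.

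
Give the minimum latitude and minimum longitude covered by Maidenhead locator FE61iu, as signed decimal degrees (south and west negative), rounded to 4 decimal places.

-48.1667, -67.3333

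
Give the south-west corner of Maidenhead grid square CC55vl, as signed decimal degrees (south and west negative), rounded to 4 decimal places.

-64.5417, -128.2500

Field C=2, C=2: +2·20° lon, +2·10° lat → SW at lon -140°, lat -70°.
Square 5, 5: +5·2° lon, +5·1° lat → SW at lon -130°, lat -65°.
Subsquare v=21, l=11: +21·0.0833333° lon, +11·0.0416667° lat → SW at lon -128.25°, lat -64.5417°.
latitude -64.5417, longitude -128.2500.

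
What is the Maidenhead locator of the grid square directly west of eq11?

EQ01

Longitude square 1; −1 → 0.
The latitude characters are unchanged.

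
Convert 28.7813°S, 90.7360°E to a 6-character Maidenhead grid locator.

NG51if

Add 180° to longitude and 90° to latitude: 270.7360, 61.2187.
Field (20°×10°, letters A–R): 270.7360/20 → 13 → N, 61.2187/10 → 6 → G; chars NG.
Square (2°×1°, digits 0–9): 10.7360/2 → 5, 1.2187/1 → 1; chars 51.
Subsquare (5′×2.5′, letters a–x): 0.7360/0.0833333 → 8 → i, 0.2187/0.0416667 → 5 → f; chars if.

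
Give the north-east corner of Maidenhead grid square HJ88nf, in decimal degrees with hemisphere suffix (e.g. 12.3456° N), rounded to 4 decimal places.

8.2500° N, 22.8333° W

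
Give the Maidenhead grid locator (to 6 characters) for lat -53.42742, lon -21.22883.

Offset from 180°W / 90°S: lon 158.7712°, lat 36.5726°.
Field: 158.7712/20 → 7 → H, 36.5726/10 → 3 → D; chars HD.
Square: 18.7712/2 → 9, 6.5726/1 → 6; chars 96.
Subsquare: 0.7712/0.0833333 → 9 → j, 0.5726/0.0416667 → 13 → n; chars jn.

HD96jn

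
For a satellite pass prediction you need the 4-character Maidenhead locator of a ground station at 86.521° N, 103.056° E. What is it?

OR16

Shift to the Maidenhead origin (180°W, 90°S): lon 283.06, lat 176.52.
Field (20°×10°, letters A–R): 283.06/20 → 14 → O, 176.52/10 → 17 → R; chars OR.
Square (2°×1°, digits 0–9): 3.06/2 → 1, 6.52/1 → 6; chars 16.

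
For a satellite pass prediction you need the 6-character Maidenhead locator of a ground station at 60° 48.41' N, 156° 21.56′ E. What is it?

QP80et

Add 180° to longitude and 90° to latitude: 336.3593, 150.8068.
Field: 336.3593/20 → 16 → Q, 150.8068/10 → 15 → P; chars QP.
Square: 16.3593/2 → 8, 0.8068/1 → 0; chars 80.
Subsquare: 0.3593/0.0833333 → 4 → e, 0.8068/0.0416667 → 19 → t; chars et.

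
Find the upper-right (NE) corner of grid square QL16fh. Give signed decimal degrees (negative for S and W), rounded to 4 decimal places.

Field Q=16, L=11: +16·20° lon, +11·10° lat → SW at lon 140°, lat 20°.
Square 1, 6: +1·2° lon, +6·1° lat → SW at lon 142°, lat 26°.
Subsquare f=5, h=7: +5·0.0833333° lon, +7·0.0416667° lat → SW at lon 142.417°, lat 26.2917°.
Cell spans 0.0833333° lon × 0.0416667° lat. NE corner is SW corner plus one full cell.
latitude 26.3333, longitude 142.5000.

26.3333, 142.5000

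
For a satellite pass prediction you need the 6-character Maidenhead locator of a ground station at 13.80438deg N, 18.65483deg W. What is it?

Offset from 180°W / 90°S: lon 161.3452°, lat 103.8044°.
Field (20°×10°, letters A–R): lon ⌊161.3452/20⌋ = 8 → I; lat ⌊103.8044/10⌋ = 10 → K.
Square (2°×1°, digits 0–9): lon ⌊1.3452/2⌋ = 0; lat ⌊3.8044/1⌋ = 3.
Subsquare (5′×2.5′, letters a–x): lon ⌊1.3452/0.0833333⌋ = 16 → q; lat ⌊0.8044/0.0416667⌋ = 19 → t.

IK03qt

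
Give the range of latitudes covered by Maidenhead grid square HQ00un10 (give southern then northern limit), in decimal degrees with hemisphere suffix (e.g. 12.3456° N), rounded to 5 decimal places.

Field H=7, Q=16: +7·20° lon, +16·10° lat → SW at lon -40°, lat 70°.
Square 0, 0: +0·2° lon, +0·1° lat → SW at lon -40°, lat 70°.
Subsquare u=20, n=13: +20·0.0833333° lon, +13·0.0416667° lat → SW at lon -38.3333°, lat 70.5417°.
Extended square 1, 0: +1·0.00833333° lon, +0·0.00416667° lat → SW at lon -38.325°, lat 70.5417°.
Cell spans 0.00833333° lon × 0.00416667° lat.
south 70.54167° N, north 70.54583° N.

70.54167° N, 70.54583° N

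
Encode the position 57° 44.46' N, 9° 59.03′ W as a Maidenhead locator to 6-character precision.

IO57ar

Shift to the Maidenhead origin (180°W, 90°S): lon 170.0162, lat 147.7410.
Field (20°×10°, letters A–R): lon ⌊170.0162/20⌋ = 8 → I; lat ⌊147.7410/10⌋ = 14 → O.
Square (2°×1°, digits 0–9): lon ⌊10.0162/2⌋ = 5; lat ⌊7.7410/1⌋ = 7.
Subsquare (5′×2.5′, letters a–x): lon ⌊0.0162/0.0833333⌋ = 0 → a; lat ⌊0.7410/0.0416667⌋ = 17 → r.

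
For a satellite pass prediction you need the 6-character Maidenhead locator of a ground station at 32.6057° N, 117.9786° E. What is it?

OM82xo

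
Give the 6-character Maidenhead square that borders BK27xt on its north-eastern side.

BK37au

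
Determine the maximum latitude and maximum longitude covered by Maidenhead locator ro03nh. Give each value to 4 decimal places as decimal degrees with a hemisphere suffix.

53.3333° N, 161.1667° E

Field R=17, O=14: +17·20° lon, +14·10° lat → SW at lon 160°, lat 50°.
Square 0, 3: +0·2° lon, +3·1° lat → SW at lon 160°, lat 53°.
Subsquare n=13, h=7: +13·0.0833333° lon, +7·0.0416667° lat → SW at lon 161.083°, lat 53.2917°.
Cell spans 0.0833333° lon × 0.0416667° lat. NE corner is SW corner plus one full cell.
latitude 53.3333° N, longitude 161.1667° E.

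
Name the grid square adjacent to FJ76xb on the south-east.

FJ86aa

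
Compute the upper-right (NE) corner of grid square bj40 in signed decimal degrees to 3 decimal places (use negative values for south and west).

Field B=1, J=9: +1·20° lon, +9·10° lat → SW at lon -160°, lat 0°.
Square 4, 0: +4·2° lon, +0·1° lat → SW at lon -152°, lat 0°.
Cell spans 2° lon × 1° lat. NE corner is SW corner plus one full cell.
latitude 1.000, longitude -150.000.

1.000, -150.000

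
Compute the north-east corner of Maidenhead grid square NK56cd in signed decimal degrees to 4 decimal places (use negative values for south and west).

Field N=13, K=10: +13·20° lon, +10·10° lat → SW at lon 80°, lat 10°.
Square 5, 6: +5·2° lon, +6·1° lat → SW at lon 90°, lat 16°.
Subsquare c=2, d=3: +2·0.0833333° lon, +3·0.0416667° lat → SW at lon 90.1667°, lat 16.125°.
Cell spans 0.0833333° lon × 0.0416667° lat. NE corner is SW corner plus one full cell.
latitude 16.1667, longitude 90.2500.

16.1667, 90.2500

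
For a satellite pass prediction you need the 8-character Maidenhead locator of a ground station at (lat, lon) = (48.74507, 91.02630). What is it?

NN58mr38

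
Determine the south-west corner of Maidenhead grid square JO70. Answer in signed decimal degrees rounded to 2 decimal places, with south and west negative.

Field J=9, O=14: +9·20° lon, +14·10° lat → SW at lon 0°, lat 50°.
Square 7, 0: +7·2° lon, +0·1° lat → SW at lon 14°, lat 50°.
latitude 50.00, longitude 14.00.

50.00, 14.00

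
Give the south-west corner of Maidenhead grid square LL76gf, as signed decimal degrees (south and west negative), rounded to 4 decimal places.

26.2083, 54.5000

Field L=11, L=11: +11·20° lon, +11·10° lat → SW at lon 40°, lat 20°.
Square 7, 6: +7·2° lon, +6·1° lat → SW at lon 54°, lat 26°.
Subsquare g=6, f=5: +6·0.0833333° lon, +5·0.0416667° lat → SW at lon 54.5°, lat 26.2083°.
latitude 26.2083, longitude 54.5000.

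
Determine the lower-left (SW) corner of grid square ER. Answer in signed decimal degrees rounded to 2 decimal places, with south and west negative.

80.00, -100.00

Field E=4, R=17: +4·20° lon, +17·10° lat → SW at lon -100°, lat 80°.
latitude 80.00, longitude -100.00.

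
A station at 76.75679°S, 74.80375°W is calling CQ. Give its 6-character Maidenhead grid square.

Shift to the Maidenhead origin (180°W, 90°S): lon 105.1963, lat 13.2432.
Field: 105.1963/20 → 5 → F, 13.2432/10 → 1 → B; chars FB.
Square: 5.1963/2 → 2, 3.2432/1 → 3; chars 23.
Subsquare: 1.1963/0.0833333 → 14 → o, 0.2432/0.0416667 → 5 → f; chars of.

FB23of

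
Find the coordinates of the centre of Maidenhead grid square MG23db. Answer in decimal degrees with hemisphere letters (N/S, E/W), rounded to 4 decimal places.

26.9375° S, 64.2917° E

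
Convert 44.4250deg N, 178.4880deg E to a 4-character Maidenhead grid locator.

Shift to the Maidenhead origin (180°W, 90°S): lon 358.49, lat 134.43.
Field (20°×10°, letters A–R): 358.49/20 → 17 → R, 134.43/10 → 13 → N; chars RN.
Square (2°×1°, digits 0–9): 18.49/2 → 9, 4.43/1 → 4; chars 94.

RN94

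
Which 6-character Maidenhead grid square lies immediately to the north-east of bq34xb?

BQ44ac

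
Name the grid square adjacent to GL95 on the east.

HL05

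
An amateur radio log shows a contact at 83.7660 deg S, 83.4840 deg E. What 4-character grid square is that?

NA16

Shift to the Maidenhead origin (180°W, 90°S): lon 263.48, lat 6.23.
Field (20°×10°, letters A–R): 263.48/20 → 13 → N, 6.23/10 → 0 → A; chars NA.
Square (2°×1°, digits 0–9): 3.48/2 → 1, 6.23/1 → 6; chars 16.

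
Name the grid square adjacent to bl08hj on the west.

BL08gj

Longitude subsquare h = 7; −1 → 6 = g.
The latitude characters are unchanged.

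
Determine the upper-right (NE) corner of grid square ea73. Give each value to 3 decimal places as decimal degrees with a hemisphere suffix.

Field E=4, A=0: +4·20° lon, +0·10° lat → SW at lon -100°, lat -90°.
Square 7, 3: +7·2° lon, +3·1° lat → SW at lon -86°, lat -87°.
Cell spans 2° lon × 1° lat. NE corner is SW corner plus one full cell.
latitude 86.000° S, longitude 84.000° W.

86.000° S, 84.000° W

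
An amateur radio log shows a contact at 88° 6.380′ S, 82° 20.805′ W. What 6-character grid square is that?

EA81tv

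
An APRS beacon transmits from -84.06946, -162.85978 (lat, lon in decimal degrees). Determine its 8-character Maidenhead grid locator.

Offset from 180°W / 90°S: lon 17.14022°, lat 5.93054°.
Field: 17.14022/20 → 0 → A, 5.93054/10 → 0 → A; chars AA.
Square: 17.14022/2 → 8, 5.93054/1 → 5; chars 85.
Subsquare: 1.14022/0.0833333 → 13 → n, 0.93054/0.0416667 → 22 → w; chars nw.
Extended square: 0.05689/0.00833333 → 6, 0.01387/0.00416667 → 3; chars 63.

AA85nw63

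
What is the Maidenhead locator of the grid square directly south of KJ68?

KJ67

Latitude square 8; −1 → 7.
The longitude characters are unchanged.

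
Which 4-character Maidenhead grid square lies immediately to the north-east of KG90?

LG01

Longitude square 9; +1 → 10, wraps to 0, carry into field.
Longitude field K = 10; +1 → 11 = L.
Latitude square 0; +1 → 1.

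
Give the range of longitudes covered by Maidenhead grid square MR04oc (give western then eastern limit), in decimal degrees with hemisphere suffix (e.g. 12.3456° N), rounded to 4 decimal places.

61.1667° E, 61.2500° E

Field M=12, R=17: +12·20° lon, +17·10° lat → SW at lon 60°, lat 80°.
Square 0, 4: +0·2° lon, +4·1° lat → SW at lon 60°, lat 84°.
Subsquare o=14, c=2: +14·0.0833333° lon, +2·0.0416667° lat → SW at lon 61.1667°, lat 84.0833°.
Cell spans 0.0833333° lon × 0.0416667° lat.
west 61.1667° E, east 61.2500° E.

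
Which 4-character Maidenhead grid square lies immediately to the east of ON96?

Longitude square 9; +1 → 10, wraps to 0, carry into field.
Longitude field O = 14; +1 → 15 = P.
The latitude characters are unchanged.

PN06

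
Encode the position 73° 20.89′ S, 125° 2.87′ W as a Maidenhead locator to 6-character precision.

CB76lp

Add 180° to longitude and 90° to latitude: 54.9522, 16.6518.
Field (20°×10°, letters A–R): 54.9522/20 → 2 → C, 16.6518/10 → 1 → B; chars CB.
Square (2°×1°, digits 0–9): 14.9522/2 → 7, 6.6518/1 → 6; chars 76.
Subsquare (5′×2.5′, letters a–x): 0.9522/0.0833333 → 11 → l, 0.6518/0.0416667 → 15 → p; chars lp.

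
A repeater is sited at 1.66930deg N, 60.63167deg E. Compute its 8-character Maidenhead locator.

Offset from 180°W / 90°S: lon 240.63167°, lat 91.66930°.
Field (20°×10°, letters A–R): 240.63167/20 → 12 → M, 91.66930/10 → 9 → J; chars MJ.
Square (2°×1°, digits 0–9): 0.63167/2 → 0, 1.66930/1 → 1; chars 01.
Subsquare (5′×2.5′, letters a–x): 0.63167/0.0833333 → 7 → h, 0.66930/0.0416667 → 16 → q; chars hq.
Extended square (30″×15″, digits 0–9): 0.04834/0.00833333 → 5, 0.00263/0.00416667 → 0; chars 50.

MJ01hq50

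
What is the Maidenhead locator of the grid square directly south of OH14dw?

Latitude subsquare w = 22; −1 → 21 = v.
The longitude characters are unchanged.

OH14dv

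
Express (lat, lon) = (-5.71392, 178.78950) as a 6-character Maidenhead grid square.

RI94jg

Shift to the Maidenhead origin (180°W, 90°S): lon 358.7895, lat 84.2861.
Field (20°×10°, letters A–R): lon ⌊358.7895/20⌋ = 17 → R; lat ⌊84.2861/10⌋ = 8 → I.
Square (2°×1°, digits 0–9): lon ⌊18.7895/2⌋ = 9; lat ⌊4.2861/1⌋ = 4.
Subsquare (5′×2.5′, letters a–x): lon ⌊0.7895/0.0833333⌋ = 9 → j; lat ⌊0.2861/0.0416667⌋ = 6 → g.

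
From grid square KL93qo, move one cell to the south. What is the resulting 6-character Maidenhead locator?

KL93qn

Latitude subsquare o = 14; −1 → 13 = n.
The longitude characters are unchanged.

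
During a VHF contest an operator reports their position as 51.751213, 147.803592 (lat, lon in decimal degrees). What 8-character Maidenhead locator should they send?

QO31vs60

Offset from 180°W / 90°S: lon 327.80359°, lat 141.75121°.
Field: 327.80359/20 → 16 → Q, 141.75121/10 → 14 → O; chars QO.
Square: 7.80359/2 → 3, 1.75121/1 → 1; chars 31.
Subsquare: 1.80359/0.0833333 → 21 → v, 0.75121/0.0416667 → 18 → s; chars vs.
Extended square: 0.05359/0.00833333 → 6, 0.00121/0.00416667 → 0; chars 60.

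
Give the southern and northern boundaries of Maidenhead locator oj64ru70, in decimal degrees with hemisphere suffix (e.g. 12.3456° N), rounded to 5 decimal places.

4.83333° N, 4.83750° N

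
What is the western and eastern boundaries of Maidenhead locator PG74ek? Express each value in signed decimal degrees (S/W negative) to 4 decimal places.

Field P=15, G=6: +15·20° lon, +6·10° lat → SW at lon 120°, lat -30°.
Square 7, 4: +7·2° lon, +4·1° lat → SW at lon 134°, lat -26°.
Subsquare e=4, k=10: +4·0.0833333° lon, +10·0.0416667° lat → SW at lon 134.333°, lat -25.5833°.
Cell spans 0.0833333° lon × 0.0416667° lat.
west 134.3333, east 134.4167.

134.3333, 134.4167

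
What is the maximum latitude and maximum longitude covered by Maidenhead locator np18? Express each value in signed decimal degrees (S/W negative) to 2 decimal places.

69.00, 84.00

Field N=13, P=15: +13·20° lon, +15·10° lat → SW at lon 80°, lat 60°.
Square 1, 8: +1·2° lon, +8·1° lat → SW at lon 82°, lat 68°.
Cell spans 2° lon × 1° lat. NE corner is SW corner plus one full cell.
latitude 69.00, longitude 84.00.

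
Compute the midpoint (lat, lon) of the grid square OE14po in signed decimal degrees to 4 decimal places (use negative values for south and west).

-45.3958, 103.2917

Field O=14, E=4: +14·20° lon, +4·10° lat → SW at lon 100°, lat -50°.
Square 1, 4: +1·2° lon, +4·1° lat → SW at lon 102°, lat -46°.
Subsquare p=15, o=14: +15·0.0833333° lon, +14·0.0416667° lat → SW at lon 103.25°, lat -45.4167°.
Cell spans 0.0833333° lon × 0.0416667° lat. Centre is SW corner plus half of each.
latitude -45.3958, longitude 103.2917.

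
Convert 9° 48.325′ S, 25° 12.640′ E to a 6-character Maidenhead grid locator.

KI20oe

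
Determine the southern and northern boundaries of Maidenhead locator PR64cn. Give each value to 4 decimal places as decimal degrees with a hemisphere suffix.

Field P=15, R=17: +15·20° lon, +17·10° lat → SW at lon 120°, lat 80°.
Square 6, 4: +6·2° lon, +4·1° lat → SW at lon 132°, lat 84°.
Subsquare c=2, n=13: +2·0.0833333° lon, +13·0.0416667° lat → SW at lon 132.167°, lat 84.5417°.
Cell spans 0.0833333° lon × 0.0416667° lat.
south 84.5417° N, north 84.5833° N.

84.5417° N, 84.5833° N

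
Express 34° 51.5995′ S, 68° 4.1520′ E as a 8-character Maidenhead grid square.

MF45ad83

Shift to the Maidenhead origin (180°W, 90°S): lon 248.06920, lat 55.14001.
Field (20°×10°, letters A–R): lon ⌊248.06920/20⌋ = 12 → M; lat ⌊55.14001/10⌋ = 5 → F.
Square (2°×1°, digits 0–9): lon ⌊8.06920/2⌋ = 4; lat ⌊5.14001/1⌋ = 5.
Subsquare (5′×2.5′, letters a–x): lon ⌊0.06920/0.0833333⌋ = 0 → a; lat ⌊0.14001/0.0416667⌋ = 3 → d.
Extended square (30″×15″, digits 0–9): lon ⌊0.06920/0.00833333⌋ = 8; lat ⌊0.01501/0.00416667⌋ = 3.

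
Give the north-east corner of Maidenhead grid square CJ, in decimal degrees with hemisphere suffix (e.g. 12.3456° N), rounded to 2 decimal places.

10.00° N, 120.00° W

Field C=2, J=9: +2·20° lon, +9·10° lat → SW at lon -140°, lat 0°.
Cell spans 20° lon × 10° lat. NE corner is SW corner plus one full cell.
latitude 10.00° N, longitude 120.00° W.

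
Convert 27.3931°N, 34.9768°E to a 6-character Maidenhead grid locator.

KL77lj

Shift to the Maidenhead origin (180°W, 90°S): lon 214.9768, lat 117.3931.
Field: 214.9768/20 → 10 → K, 117.3931/10 → 11 → L; chars KL.
Square: 14.9768/2 → 7, 7.3931/1 → 7; chars 77.
Subsquare: 0.9768/0.0833333 → 11 → l, 0.3931/0.0416667 → 9 → j; chars lj.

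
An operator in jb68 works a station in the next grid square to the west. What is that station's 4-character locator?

JB58

Longitude square 6; −1 → 5.
The latitude characters are unchanged.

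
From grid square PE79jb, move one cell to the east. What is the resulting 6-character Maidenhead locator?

Longitude subsquare j = 9; +1 → 10 = k.
The latitude characters are unchanged.

PE79kb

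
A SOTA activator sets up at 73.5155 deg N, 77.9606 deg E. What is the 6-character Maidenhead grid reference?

MQ83xm

Add 180° to longitude and 90° to latitude: 257.9606, 163.5155.
Field (20°×10°, letters A–R): 257.9606/20 → 12 → M, 163.5155/10 → 16 → Q; chars MQ.
Square (2°×1°, digits 0–9): 17.9606/2 → 8, 3.5155/1 → 3; chars 83.
Subsquare (5′×2.5′, letters a–x): 1.9606/0.0833333 → 23 → x, 0.5155/0.0416667 → 12 → m; chars xm.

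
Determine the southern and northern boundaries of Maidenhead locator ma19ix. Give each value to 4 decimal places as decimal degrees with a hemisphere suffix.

80.0417° S, 80.0000° S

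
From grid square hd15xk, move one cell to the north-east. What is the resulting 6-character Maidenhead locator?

Longitude subsquare x = 23; +1 → 24, wraps to 0 = a, carry into square.
Longitude square 1; +1 → 2.
Latitude subsquare k = 10; +1 → 11 = l.

HD25al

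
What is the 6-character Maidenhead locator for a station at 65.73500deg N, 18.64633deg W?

IP05qr

Add 180° to longitude and 90° to latitude: 161.3537, 155.7350.
Field: 161.3537/20 → 8 → I, 155.7350/10 → 15 → P; chars IP.
Square: 1.3537/2 → 0, 5.7350/1 → 5; chars 05.
Subsquare: 1.3537/0.0833333 → 16 → q, 0.7350/0.0416667 → 17 → r; chars qr.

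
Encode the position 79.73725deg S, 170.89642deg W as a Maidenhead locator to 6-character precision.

AB40ng

Shift to the Maidenhead origin (180°W, 90°S): lon 9.1036, lat 10.2627.
Field (20°×10°, letters A–R): 9.1036/20 → 0 → A, 10.2627/10 → 1 → B; chars AB.
Square (2°×1°, digits 0–9): 9.1036/2 → 4, 0.2627/1 → 0; chars 40.
Subsquare (5′×2.5′, letters a–x): 1.1036/0.0833333 → 13 → n, 0.2627/0.0416667 → 6 → g; chars ng.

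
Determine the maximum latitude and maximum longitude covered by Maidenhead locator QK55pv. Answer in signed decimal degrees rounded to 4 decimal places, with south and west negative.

15.9167, 151.3333

Field Q=16, K=10: +16·20° lon, +10·10° lat → SW at lon 140°, lat 10°.
Square 5, 5: +5·2° lon, +5·1° lat → SW at lon 150°, lat 15°.
Subsquare p=15, v=21: +15·0.0833333° lon, +21·0.0416667° lat → SW at lon 151.25°, lat 15.875°.
Cell spans 0.0833333° lon × 0.0416667° lat. NE corner is SW corner plus one full cell.
latitude 15.9167, longitude 151.3333.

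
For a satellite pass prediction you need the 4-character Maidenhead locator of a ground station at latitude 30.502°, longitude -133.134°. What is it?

CM30

Shift to the Maidenhead origin (180°W, 90°S): lon 46.87, lat 120.50.
Field (20°×10°, letters A–R): 46.87/20 → 2 → C, 120.50/10 → 12 → M; chars CM.
Square (2°×1°, digits 0–9): 6.87/2 → 3, 0.50/1 → 0; chars 30.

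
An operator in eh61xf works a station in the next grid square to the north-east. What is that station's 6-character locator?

EH71ag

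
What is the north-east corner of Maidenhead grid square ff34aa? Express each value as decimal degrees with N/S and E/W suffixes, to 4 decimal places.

35.9583° S, 73.9167° W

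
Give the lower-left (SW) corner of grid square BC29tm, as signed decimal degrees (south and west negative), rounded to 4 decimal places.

Field B=1, C=2: +1·20° lon, +2·10° lat → SW at lon -160°, lat -70°.
Square 2, 9: +2·2° lon, +9·1° lat → SW at lon -156°, lat -61°.
Subsquare t=19, m=12: +19·0.0833333° lon, +12·0.0416667° lat → SW at lon -154.417°, lat -60.5°.
latitude -60.5000, longitude -154.4167.

-60.5000, -154.4167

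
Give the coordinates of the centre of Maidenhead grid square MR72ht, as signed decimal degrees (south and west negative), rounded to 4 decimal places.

Field M=12, R=17: +12·20° lon, +17·10° lat → SW at lon 60°, lat 80°.
Square 7, 2: +7·2° lon, +2·1° lat → SW at lon 74°, lat 82°.
Subsquare h=7, t=19: +7·0.0833333° lon, +19·0.0416667° lat → SW at lon 74.5833°, lat 82.7917°.
Cell spans 0.0833333° lon × 0.0416667° lat. Centre is SW corner plus half of each.
latitude 82.8125, longitude 74.6250.

82.8125, 74.6250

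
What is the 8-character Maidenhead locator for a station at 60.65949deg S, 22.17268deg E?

KC19ci01

Shift to the Maidenhead origin (180°W, 90°S): lon 202.17268, lat 29.34051.
Field: lon ⌊202.17268/20⌋ = 10 → K; lat ⌊29.34051/10⌋ = 2 → C.
Square: lon ⌊2.17268/2⌋ = 1; lat ⌊9.34051/1⌋ = 9.
Subsquare: lon ⌊0.17268/0.0833333⌋ = 2 → c; lat ⌊0.34051/0.0416667⌋ = 8 → i.
Extended square: lon ⌊0.00601/0.00833333⌋ = 0; lat ⌊0.00718/0.00416667⌋ = 1.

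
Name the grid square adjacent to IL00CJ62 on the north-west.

Longitude extended square 6; −1 → 5.
Latitude extended square 2; +1 → 3.

IL00cj53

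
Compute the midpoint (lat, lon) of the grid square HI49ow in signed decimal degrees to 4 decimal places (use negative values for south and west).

-0.0625, -30.7917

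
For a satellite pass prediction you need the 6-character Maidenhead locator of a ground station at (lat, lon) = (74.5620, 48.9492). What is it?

LQ44ln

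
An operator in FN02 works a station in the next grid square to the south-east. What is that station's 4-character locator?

FN11

Longitude square 0; +1 → 1.
Latitude square 2; −1 → 1.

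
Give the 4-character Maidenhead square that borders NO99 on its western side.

Longitude square 9; −1 → 8.
The latitude characters are unchanged.

NO89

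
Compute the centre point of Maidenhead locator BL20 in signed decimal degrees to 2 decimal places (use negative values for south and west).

20.50, -155.00

Field B=1, L=11: +1·20° lon, +11·10° lat → SW at lon -160°, lat 20°.
Square 2, 0: +2·2° lon, +0·1° lat → SW at lon -156°, lat 20°.
Cell spans 2° lon × 1° lat. Centre is SW corner plus half of each.
latitude 20.50, longitude -155.00.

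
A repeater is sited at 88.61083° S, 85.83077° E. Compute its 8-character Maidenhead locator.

Shift to the Maidenhead origin (180°W, 90°S): lon 265.83077, lat 1.38917.
Field (20°×10°, letters A–R): 265.83077/20 → 13 → N, 1.38917/10 → 0 → A; chars NA.
Square (2°×1°, digits 0–9): 5.83077/2 → 2, 1.38917/1 → 1; chars 21.
Subsquare (5′×2.5′, letters a–x): 1.83077/0.0833333 → 21 → v, 0.38917/0.0416667 → 9 → j; chars vj.
Extended square (30″×15″, digits 0–9): 0.08077/0.00833333 → 9, 0.01417/0.00416667 → 3; chars 93.

NA21vj93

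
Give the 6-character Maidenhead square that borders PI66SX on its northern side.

PI67sa

Latitude subsquare x = 23; +1 → 24, wraps to 0 = a, carry into square.
Latitude square 6; +1 → 7.
The longitude characters are unchanged.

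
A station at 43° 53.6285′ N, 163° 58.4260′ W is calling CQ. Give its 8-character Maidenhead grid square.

AN83av34

Offset from 180°W / 90°S: lon 16.02623°, lat 133.89381°.
Field: 16.02623/20 → 0 → A, 133.89381/10 → 13 → N; chars AN.
Square: 16.02623/2 → 8, 3.89381/1 → 3; chars 83.
Subsquare: 0.02623/0.0833333 → 0 → a, 0.89381/0.0416667 → 21 → v; chars av.
Extended square: 0.02623/0.00833333 → 3, 0.01881/0.00416667 → 4; chars 34.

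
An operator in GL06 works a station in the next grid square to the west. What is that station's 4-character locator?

FL96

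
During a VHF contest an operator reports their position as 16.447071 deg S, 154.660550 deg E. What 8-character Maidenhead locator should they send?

QH73hn92

Offset from 180°W / 90°S: lon 334.66055°, lat 73.55293°.
Field: lon ⌊334.66055/20⌋ = 16 → Q; lat ⌊73.55293/10⌋ = 7 → H.
Square: lon ⌊14.66055/2⌋ = 7; lat ⌊3.55293/1⌋ = 3.
Subsquare: lon ⌊0.66055/0.0833333⌋ = 7 → h; lat ⌊0.55293/0.0416667⌋ = 13 → n.
Extended square: lon ⌊0.07722/0.00833333⌋ = 9; lat ⌊0.01126/0.00416667⌋ = 2.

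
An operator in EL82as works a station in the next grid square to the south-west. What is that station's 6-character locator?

EL72xr

Longitude subsquare a = 0; −1 → -1, wraps to 23 = x, carry into square.
Longitude square 8; −1 → 7.
Latitude subsquare s = 18; −1 → 17 = r.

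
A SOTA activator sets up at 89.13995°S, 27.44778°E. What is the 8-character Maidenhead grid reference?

Offset from 180°W / 90°S: lon 207.44778°, lat 0.86005°.
Field: lon ⌊207.44778/20⌋ = 10 → K; lat ⌊0.86005/10⌋ = 0 → A.
Square: lon ⌊7.44778/2⌋ = 3; lat ⌊0.86005/1⌋ = 0.
Subsquare: lon ⌊1.44778/0.0833333⌋ = 17 → r; lat ⌊0.86005/0.0416667⌋ = 20 → u.
Extended square: lon ⌊0.03111/0.00833333⌋ = 3; lat ⌊0.02672/0.00416667⌋ = 6.

KA30ru36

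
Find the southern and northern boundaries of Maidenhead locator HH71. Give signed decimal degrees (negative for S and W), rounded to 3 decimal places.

Field H=7, H=7: +7·20° lon, +7·10° lat → SW at lon -40°, lat -20°.
Square 7, 1: +7·2° lon, +1·1° lat → SW at lon -26°, lat -19°.
Cell spans 2° lon × 1° lat.
south -19.000, north -18.000.

-19.000, -18.000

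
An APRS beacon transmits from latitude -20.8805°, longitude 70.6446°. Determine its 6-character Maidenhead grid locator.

MG59hc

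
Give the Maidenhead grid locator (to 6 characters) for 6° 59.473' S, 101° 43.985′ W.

Add 180° to longitude and 90° to latitude: 78.2669, 83.0088.
Field: lon ⌊78.2669/20⌋ = 3 → D; lat ⌊83.0088/10⌋ = 8 → I.
Square: lon ⌊18.2669/2⌋ = 9; lat ⌊3.0088/1⌋ = 3.
Subsquare: lon ⌊0.2669/0.0833333⌋ = 3 → d; lat ⌊0.0088/0.0416667⌋ = 0 → a.

DI93da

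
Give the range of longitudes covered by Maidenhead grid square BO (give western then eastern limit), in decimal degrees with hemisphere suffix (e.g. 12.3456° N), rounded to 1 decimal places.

160.0° W, 140.0° W

Field B=1, O=14: +1·20° lon, +14·10° lat → SW at lon -160°, lat 50°.
Cell spans 20° lon × 10° lat.
west 160.0° W, east 140.0° W.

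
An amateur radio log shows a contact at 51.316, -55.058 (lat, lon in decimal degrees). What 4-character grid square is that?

Offset from 180°W / 90°S: lon 124.94°, lat 141.32°.
Field: lon ⌊124.94/20⌋ = 6 → G; lat ⌊141.32/10⌋ = 14 → O.
Square: lon ⌊4.94/2⌋ = 2; lat ⌊1.32/1⌋ = 1.

GO21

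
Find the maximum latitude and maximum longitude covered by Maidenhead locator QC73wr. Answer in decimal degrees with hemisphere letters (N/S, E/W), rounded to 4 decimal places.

Field Q=16, C=2: +16·20° lon, +2·10° lat → SW at lon 140°, lat -70°.
Square 7, 3: +7·2° lon, +3·1° lat → SW at lon 154°, lat -67°.
Subsquare w=22, r=17: +22·0.0833333° lon, +17·0.0416667° lat → SW at lon 155.833°, lat -66.2917°.
Cell spans 0.0833333° lon × 0.0416667° lat. NE corner is SW corner plus one full cell.
latitude 66.2500° S, longitude 155.9167° E.

66.2500° S, 155.9167° E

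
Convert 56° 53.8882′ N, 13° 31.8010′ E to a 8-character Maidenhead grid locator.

JO66sv35

Add 180° to longitude and 90° to latitude: 193.53002, 146.89814.
Field: lon ⌊193.53002/20⌋ = 9 → J; lat ⌊146.89814/10⌋ = 14 → O.
Square: lon ⌊13.53002/2⌋ = 6; lat ⌊6.89814/1⌋ = 6.
Subsquare: lon ⌊1.53002/0.0833333⌋ = 18 → s; lat ⌊0.89814/0.0416667⌋ = 21 → v.
Extended square: lon ⌊0.03002/0.00833333⌋ = 3; lat ⌊0.02314/0.00416667⌋ = 5.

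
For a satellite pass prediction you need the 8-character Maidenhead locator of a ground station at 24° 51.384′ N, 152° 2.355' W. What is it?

BL34xu55

Shift to the Maidenhead origin (180°W, 90°S): lon 27.96075, lat 114.85640.
Field: lon ⌊27.96075/20⌋ = 1 → B; lat ⌊114.85640/10⌋ = 11 → L.
Square: lon ⌊7.96075/2⌋ = 3; lat ⌊4.85640/1⌋ = 4.
Subsquare: lon ⌊1.96075/0.0833333⌋ = 23 → x; lat ⌊0.85640/0.0416667⌋ = 20 → u.
Extended square: lon ⌊0.04408/0.00833333⌋ = 5; lat ⌊0.02307/0.00416667⌋ = 5.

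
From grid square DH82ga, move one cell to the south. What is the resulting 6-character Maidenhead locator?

Latitude subsquare a = 0; −1 → -1, wraps to 23 = x, carry into square.
Latitude square 2; −1 → 1.
The longitude characters are unchanged.

DH81gx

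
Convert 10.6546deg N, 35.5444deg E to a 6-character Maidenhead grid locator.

KK70sp

Shift to the Maidenhead origin (180°W, 90°S): lon 215.5444, lat 100.6546.
Field: lon ⌊215.5444/20⌋ = 10 → K; lat ⌊100.6546/10⌋ = 10 → K.
Square: lon ⌊15.5444/2⌋ = 7; lat ⌊0.6546/1⌋ = 0.
Subsquare: lon ⌊1.5444/0.0833333⌋ = 18 → s; lat ⌊0.6546/0.0416667⌋ = 15 → p.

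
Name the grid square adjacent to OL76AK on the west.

OL66xk

Longitude subsquare a = 0; −1 → -1, wraps to 23 = x, carry into square.
Longitude square 7; −1 → 6.
The latitude characters are unchanged.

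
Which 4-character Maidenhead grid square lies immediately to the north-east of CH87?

Longitude square 8; +1 → 9.
Latitude square 7; +1 → 8.

CH98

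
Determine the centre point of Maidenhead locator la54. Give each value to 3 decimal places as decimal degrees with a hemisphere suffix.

Field L=11, A=0: +11·20° lon, +0·10° lat → SW at lon 40°, lat -90°.
Square 5, 4: +5·2° lon, +4·1° lat → SW at lon 50°, lat -86°.
Cell spans 2° lon × 1° lat. Centre is SW corner plus half of each.
latitude 85.500° S, longitude 51.000° E.

85.500° S, 51.000° E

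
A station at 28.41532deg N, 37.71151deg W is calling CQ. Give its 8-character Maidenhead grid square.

Shift to the Maidenhead origin (180°W, 90°S): lon 142.28849, lat 118.41532.
Field: lon ⌊142.28849/20⌋ = 7 → H; lat ⌊118.41532/10⌋ = 11 → L.
Square: lon ⌊2.28849/2⌋ = 1; lat ⌊8.41532/1⌋ = 8.
Subsquare: lon ⌊0.28849/0.0833333⌋ = 3 → d; lat ⌊0.41532/0.0416667⌋ = 9 → j.
Extended square: lon ⌊0.03849/0.00833333⌋ = 4; lat ⌊0.04032/0.00416667⌋ = 9.

HL18dj49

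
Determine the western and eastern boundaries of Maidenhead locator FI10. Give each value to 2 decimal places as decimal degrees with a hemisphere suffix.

Field F=5, I=8: +5·20° lon, +8·10° lat → SW at lon -80°, lat -10°.
Square 1, 0: +1·2° lon, +0·1° lat → SW at lon -78°, lat -10°.
Cell spans 2° lon × 1° lat.
west 78.00° W, east 76.00° W.

78.00° W, 76.00° W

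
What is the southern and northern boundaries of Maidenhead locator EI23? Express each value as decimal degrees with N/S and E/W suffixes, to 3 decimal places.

Field E=4, I=8: +4·20° lon, +8·10° lat → SW at lon -100°, lat -10°.
Square 2, 3: +2·2° lon, +3·1° lat → SW at lon -96°, lat -7°.
Cell spans 2° lon × 1° lat.
south 7.000° S, north 6.000° S.

7.000° S, 6.000° S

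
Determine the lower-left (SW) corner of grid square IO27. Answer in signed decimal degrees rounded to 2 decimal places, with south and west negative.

Field I=8, O=14: +8·20° lon, +14·10° lat → SW at lon -20°, lat 50°.
Square 2, 7: +2·2° lon, +7·1° lat → SW at lon -16°, lat 57°.
latitude 57.00, longitude -16.00.

57.00, -16.00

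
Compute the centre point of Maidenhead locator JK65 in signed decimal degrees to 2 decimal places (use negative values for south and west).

Field J=9, K=10: +9·20° lon, +10·10° lat → SW at lon 0°, lat 10°.
Square 6, 5: +6·2° lon, +5·1° lat → SW at lon 12°, lat 15°.
Cell spans 2° lon × 1° lat. Centre is SW corner plus half of each.
latitude 15.50, longitude 13.00.

15.50, 13.00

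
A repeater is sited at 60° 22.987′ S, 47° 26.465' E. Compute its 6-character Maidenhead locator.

Offset from 180°W / 90°S: lon 227.4411°, lat 29.6169°.
Field: 227.4411/20 → 11 → L, 29.6169/10 → 2 → C; chars LC.
Square: 7.4411/2 → 3, 9.6169/1 → 9; chars 39.
Subsquare: 1.4411/0.0833333 → 17 → r, 0.6169/0.0416667 → 14 → o; chars ro.

LC39ro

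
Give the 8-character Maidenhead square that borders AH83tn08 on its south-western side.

Longitude extended square 0; −1 → -1, wraps to 9, carry into subsquare.
Longitude subsquare t = 19; −1 → 18 = s.
Latitude extended square 8; −1 → 7.

AH83sn97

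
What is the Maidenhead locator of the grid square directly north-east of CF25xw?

Longitude subsquare x = 23; +1 → 24, wraps to 0 = a, carry into square.
Longitude square 2; +1 → 3.
Latitude subsquare w = 22; +1 → 23 = x.

CF35ax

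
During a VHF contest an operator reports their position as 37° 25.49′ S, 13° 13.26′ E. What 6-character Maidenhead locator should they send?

Offset from 180°W / 90°S: lon 193.2210°, lat 52.5752°.
Field: lon ⌊193.2210/20⌋ = 9 → J; lat ⌊52.5752/10⌋ = 5 → F.
Square: lon ⌊13.2210/2⌋ = 6; lat ⌊2.5752/1⌋ = 2.
Subsquare: lon ⌊1.2210/0.0833333⌋ = 14 → o; lat ⌊0.5752/0.0416667⌋ = 13 → n.

JF62on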